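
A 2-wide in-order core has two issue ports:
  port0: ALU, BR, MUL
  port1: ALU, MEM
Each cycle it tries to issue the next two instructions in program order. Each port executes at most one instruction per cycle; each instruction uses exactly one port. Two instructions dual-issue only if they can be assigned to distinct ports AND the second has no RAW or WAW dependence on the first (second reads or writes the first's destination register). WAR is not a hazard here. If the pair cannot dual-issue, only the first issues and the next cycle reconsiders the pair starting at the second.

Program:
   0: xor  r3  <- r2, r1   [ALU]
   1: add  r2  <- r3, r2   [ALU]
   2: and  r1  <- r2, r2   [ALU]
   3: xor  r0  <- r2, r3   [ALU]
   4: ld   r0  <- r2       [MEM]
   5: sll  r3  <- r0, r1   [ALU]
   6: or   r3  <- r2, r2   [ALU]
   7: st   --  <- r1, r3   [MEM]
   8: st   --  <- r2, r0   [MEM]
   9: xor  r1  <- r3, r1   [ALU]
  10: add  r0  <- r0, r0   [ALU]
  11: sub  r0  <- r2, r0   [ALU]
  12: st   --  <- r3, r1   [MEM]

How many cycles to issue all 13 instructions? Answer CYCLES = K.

CYCLES = 10

#0 head=0: xor i0 RAW r3
#1 head=1: add i1 RAW r2
#2 head=2: and;xor i2/i3 pair
#3 head=4: ld i4 RAW r0
#4 head=5: sll i5 WAW r3
#5 head=6: or i6 RAW r3
#6 head=7: st i7 no-port MEM/MEM
#7 head=8: st;xor i8/i9 pair
#8 head=10: add i10 RAW+WAW r0
#9 head=11: sub;st i11/i12 pair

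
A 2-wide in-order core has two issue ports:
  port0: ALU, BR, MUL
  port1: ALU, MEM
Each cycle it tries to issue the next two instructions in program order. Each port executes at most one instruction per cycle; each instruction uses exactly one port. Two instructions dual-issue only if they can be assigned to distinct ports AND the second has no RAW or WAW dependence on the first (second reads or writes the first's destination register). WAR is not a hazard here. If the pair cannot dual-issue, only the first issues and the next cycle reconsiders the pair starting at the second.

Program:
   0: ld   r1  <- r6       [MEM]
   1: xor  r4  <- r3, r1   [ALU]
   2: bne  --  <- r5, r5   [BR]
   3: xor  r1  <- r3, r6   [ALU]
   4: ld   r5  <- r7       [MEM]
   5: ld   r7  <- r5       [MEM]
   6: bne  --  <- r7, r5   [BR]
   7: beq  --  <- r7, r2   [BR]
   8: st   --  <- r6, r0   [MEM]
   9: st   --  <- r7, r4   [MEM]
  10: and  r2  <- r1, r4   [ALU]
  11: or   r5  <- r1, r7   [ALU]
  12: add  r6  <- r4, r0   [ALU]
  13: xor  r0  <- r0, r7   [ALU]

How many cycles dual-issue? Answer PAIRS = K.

PAIRS = 5

t=0 i0:ld.MEM ; RAW r1
t=1 i1/i2:xor.ALU+bne.BR ; 2-wide
t=2 i3/i4:xor.ALU+ld.MEM ; 2-wide
t=3 i5:ld.MEM ; RAW r7
t=4 i6:bne.BR ; no-port BR/BR
t=5 i7/i8:beq.BR+st.MEM ; 2-wide
t=6 i9/i10:st.MEM+and.ALU ; 2-wide
t=7 i11/i12:or.ALU+add.ALU ; 2-wide
t=8 i13:xor.ALU ; tail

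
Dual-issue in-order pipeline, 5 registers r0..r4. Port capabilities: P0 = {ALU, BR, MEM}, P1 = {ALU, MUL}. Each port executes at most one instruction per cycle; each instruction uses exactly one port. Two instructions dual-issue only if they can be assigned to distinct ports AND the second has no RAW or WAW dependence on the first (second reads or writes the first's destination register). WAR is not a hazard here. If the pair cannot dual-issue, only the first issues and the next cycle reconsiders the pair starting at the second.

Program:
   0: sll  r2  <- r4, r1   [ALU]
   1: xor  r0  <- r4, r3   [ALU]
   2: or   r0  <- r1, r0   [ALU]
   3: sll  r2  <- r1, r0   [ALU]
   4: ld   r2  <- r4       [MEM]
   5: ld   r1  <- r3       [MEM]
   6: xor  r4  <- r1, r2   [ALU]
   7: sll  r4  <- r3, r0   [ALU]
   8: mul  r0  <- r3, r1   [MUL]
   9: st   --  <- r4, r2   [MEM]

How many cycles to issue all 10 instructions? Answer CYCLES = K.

[0] i0/i1  sll xor  -- dual
[1] i2  or  -- RAW r0
[2] i3  sll  -- WAW r2
[3] i4  ld  -- no-port MEM/MEM
[4] i5  ld  -- RAW r1
[5] i6  xor  -- WAW r4
[6] i7/i8  sll mul  -- dual
[7] i9  st  -- tail

CYCLES = 8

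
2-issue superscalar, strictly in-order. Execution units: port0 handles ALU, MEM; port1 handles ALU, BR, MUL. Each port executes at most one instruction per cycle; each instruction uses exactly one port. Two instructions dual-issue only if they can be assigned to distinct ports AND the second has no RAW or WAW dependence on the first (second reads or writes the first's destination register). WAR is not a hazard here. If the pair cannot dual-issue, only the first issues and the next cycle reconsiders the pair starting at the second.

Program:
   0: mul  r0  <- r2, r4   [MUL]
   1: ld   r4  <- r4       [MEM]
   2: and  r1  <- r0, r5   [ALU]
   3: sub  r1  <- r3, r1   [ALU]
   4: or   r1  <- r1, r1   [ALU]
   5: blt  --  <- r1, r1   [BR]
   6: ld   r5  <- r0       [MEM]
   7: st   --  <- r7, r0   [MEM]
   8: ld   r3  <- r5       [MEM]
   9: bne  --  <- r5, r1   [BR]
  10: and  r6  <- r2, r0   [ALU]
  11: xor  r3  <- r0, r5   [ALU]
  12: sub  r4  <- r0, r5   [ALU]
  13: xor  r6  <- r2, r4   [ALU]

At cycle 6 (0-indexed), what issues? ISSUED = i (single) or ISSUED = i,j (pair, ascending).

#0 head=0: mul ld i0,i1 dual
#1 head=2: and i2 RAW+WAW r1
#2 head=3: sub i3 RAW+WAW r1
#3 head=4: or i4 RAW r1
#4 head=5: blt ld i5,i6 dual
#5 head=7: st i7 no-port MEM/MEM
#6 head=8: ld bne i8,i9 dual
#7 head=10: and xor i10,i11 dual
#8 head=12: sub i12 RAW r4
#9 head=13: xor i13 tail

ISSUED = 8,9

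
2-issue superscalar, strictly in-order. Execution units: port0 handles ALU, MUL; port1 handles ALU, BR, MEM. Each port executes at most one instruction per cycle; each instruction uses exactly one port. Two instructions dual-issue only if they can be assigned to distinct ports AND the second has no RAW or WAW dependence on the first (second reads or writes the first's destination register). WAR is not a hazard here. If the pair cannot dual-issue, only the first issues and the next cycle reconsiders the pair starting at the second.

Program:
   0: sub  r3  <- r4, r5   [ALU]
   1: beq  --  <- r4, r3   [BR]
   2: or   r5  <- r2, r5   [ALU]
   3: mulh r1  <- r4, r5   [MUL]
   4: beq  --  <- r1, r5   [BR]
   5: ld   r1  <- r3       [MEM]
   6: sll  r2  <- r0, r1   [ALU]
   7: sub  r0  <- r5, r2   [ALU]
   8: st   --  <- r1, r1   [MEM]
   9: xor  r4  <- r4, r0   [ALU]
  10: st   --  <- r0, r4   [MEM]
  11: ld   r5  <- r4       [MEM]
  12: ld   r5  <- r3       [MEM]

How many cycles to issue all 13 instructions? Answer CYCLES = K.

CYCLES = 11

c0: i0 sub.ALU  RAW r3
c1: i1,i2 beq.BR;or.ALU  pair
c2: i3 mulh.MUL  RAW r1
c3: i4 beq.BR  no-port BR/MEM
c4: i5 ld.MEM  RAW r1
c5: i6 sll.ALU  RAW r2
c6: i7,i8 sub.ALU;st.MEM  pair
c7: i9 xor.ALU  RAW r4
c8: i10 st.MEM  no-port MEM/MEM
c9: i11 ld.MEM  no-port MEM/MEM
c10: i12 ld.MEM  tail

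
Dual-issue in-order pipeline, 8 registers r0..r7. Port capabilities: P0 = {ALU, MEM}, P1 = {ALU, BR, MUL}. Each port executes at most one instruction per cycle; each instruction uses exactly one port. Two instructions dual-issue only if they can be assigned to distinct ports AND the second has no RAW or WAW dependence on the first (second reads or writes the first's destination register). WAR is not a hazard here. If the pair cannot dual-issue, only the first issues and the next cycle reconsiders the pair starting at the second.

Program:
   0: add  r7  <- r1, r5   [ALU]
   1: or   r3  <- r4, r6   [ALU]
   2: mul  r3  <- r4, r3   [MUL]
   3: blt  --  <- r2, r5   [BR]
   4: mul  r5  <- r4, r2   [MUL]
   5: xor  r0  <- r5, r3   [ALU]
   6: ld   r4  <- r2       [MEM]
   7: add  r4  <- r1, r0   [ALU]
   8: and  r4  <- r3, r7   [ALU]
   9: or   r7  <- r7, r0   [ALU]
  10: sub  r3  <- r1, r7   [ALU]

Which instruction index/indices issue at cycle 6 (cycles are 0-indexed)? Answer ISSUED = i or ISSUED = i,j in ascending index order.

ISSUED = 8,9

#0 head=0: add.ALU/or.ALU i0,i1 pair
#1 head=2: mul.MUL i2 no-port MUL/BR
#2 head=3: blt.BR i3 no-port BR/MUL
#3 head=4: mul.MUL i4 RAW r5
#4 head=5: xor.ALU/ld.MEM i5,i6 pair
#5 head=7: add.ALU i7 WAW r4
#6 head=8: and.ALU/or.ALU i8,i9 pair
#7 head=10: sub.ALU i10 tail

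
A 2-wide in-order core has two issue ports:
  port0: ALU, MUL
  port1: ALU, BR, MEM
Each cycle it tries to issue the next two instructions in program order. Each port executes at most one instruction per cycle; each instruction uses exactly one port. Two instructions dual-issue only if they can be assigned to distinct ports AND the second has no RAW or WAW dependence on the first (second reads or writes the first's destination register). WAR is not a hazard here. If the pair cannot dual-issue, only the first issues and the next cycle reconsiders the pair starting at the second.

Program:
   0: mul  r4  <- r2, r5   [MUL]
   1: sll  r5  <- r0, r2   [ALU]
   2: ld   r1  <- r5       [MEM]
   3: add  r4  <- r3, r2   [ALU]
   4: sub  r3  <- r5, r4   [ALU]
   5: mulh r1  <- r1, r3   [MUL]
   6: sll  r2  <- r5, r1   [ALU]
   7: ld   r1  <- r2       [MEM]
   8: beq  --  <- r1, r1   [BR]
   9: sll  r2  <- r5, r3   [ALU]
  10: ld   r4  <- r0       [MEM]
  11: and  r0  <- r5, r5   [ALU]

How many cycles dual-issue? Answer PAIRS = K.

PAIRS = 4

  cy0 -> i0&i1 (mul sll) pair
  cy1 -> i2&i3 (ld add) pair
  cy2 -> i4 (sub) RAW r3
  cy3 -> i5 (mulh) RAW r1
  cy4 -> i6 (sll) RAW r2
  cy5 -> i7 (ld) no-port MEM/BR
  cy6 -> i8&i9 (beq sll) pair
  cy7 -> i10&i11 (ld and) pair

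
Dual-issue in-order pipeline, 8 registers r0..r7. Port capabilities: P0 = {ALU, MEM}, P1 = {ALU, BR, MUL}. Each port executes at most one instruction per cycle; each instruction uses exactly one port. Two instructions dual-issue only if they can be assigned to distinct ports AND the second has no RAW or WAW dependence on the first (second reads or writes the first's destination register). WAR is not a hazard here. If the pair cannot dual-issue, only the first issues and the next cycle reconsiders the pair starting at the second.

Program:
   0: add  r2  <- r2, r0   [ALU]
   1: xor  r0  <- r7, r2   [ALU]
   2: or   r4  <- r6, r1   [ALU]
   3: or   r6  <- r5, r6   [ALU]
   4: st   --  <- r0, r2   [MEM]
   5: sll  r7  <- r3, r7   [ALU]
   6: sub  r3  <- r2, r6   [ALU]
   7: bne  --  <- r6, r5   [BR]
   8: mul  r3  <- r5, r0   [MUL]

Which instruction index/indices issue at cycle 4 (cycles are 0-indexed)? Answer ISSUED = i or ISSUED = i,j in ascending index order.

c0: i0 add  RAW r2
c1: i1&i2 xor;or  dual
c2: i3&i4 or;st  dual
c3: i5&i6 sll;sub  dual
c4: i7 bne  no-port BR/MUL
c5: i8 mul  tail

ISSUED = 7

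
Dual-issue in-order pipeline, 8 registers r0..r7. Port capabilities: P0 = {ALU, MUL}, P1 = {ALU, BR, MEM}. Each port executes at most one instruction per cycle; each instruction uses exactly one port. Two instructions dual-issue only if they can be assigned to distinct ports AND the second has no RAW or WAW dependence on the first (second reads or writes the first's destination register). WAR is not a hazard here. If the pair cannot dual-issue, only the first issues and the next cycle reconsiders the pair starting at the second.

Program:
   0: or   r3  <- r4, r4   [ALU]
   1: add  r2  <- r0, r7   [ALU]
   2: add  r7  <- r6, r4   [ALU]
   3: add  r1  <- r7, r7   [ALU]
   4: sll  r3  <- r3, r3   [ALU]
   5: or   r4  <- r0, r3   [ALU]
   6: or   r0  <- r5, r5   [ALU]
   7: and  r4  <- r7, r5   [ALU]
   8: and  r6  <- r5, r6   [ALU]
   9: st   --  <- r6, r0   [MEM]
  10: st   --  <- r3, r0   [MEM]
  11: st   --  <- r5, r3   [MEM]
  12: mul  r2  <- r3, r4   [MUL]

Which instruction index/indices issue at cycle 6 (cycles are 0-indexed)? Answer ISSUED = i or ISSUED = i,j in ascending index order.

t=0 i0+i1:or/add ; 2-wide
t=1 i2:add ; RAW r7
t=2 i3+i4:add/sll ; 2-wide
t=3 i5+i6:or/or ; 2-wide
t=4 i7+i8:and/and ; 2-wide
t=5 i9:st ; no-port MEM/MEM
t=6 i10:st ; no-port MEM/MEM
t=7 i11+i12:st/mul ; 2-wide

ISSUED = 10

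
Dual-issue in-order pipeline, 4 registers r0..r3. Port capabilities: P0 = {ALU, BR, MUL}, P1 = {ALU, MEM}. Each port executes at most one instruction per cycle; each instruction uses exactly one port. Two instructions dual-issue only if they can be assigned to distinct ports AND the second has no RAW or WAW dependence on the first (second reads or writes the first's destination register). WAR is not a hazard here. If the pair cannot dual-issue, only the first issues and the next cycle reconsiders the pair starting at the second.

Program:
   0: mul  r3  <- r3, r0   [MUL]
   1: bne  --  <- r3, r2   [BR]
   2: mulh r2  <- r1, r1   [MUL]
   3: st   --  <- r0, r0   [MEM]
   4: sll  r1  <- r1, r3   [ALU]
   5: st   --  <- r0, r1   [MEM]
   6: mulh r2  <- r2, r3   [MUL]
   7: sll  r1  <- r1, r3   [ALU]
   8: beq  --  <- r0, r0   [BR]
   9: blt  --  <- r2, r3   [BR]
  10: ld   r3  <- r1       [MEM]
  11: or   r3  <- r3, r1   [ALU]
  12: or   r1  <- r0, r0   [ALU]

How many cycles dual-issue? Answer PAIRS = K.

PAIRS = 5

t=0 i0:mul ; no-port MUL/BR
t=1 i1:bne ; no-port BR/MUL
t=2 i2,i3:mulh;st ; 2-wide
t=3 i4:sll ; RAW r1
t=4 i5,i6:st;mulh ; 2-wide
t=5 i7,i8:sll;beq ; 2-wide
t=6 i9,i10:blt;ld ; 2-wide
t=7 i11,i12:or;or ; 2-wide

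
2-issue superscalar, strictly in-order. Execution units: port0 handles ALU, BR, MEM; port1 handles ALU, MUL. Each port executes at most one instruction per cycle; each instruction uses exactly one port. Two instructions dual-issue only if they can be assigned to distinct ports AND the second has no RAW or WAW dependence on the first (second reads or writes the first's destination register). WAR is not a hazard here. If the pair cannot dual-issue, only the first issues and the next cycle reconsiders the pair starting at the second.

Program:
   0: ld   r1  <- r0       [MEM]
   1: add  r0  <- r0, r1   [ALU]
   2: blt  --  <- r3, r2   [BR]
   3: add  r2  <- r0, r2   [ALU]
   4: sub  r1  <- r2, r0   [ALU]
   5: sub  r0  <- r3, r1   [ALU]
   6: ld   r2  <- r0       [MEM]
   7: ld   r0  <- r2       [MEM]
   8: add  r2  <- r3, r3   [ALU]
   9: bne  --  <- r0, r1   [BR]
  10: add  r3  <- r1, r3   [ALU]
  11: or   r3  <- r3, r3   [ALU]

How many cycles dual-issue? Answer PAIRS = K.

PAIRS = 3

#0 head=0: ld i0 RAW r1
#1 head=1: add/blt i1/i2 2-wide
#2 head=3: add i3 RAW r2
#3 head=4: sub i4 RAW r1
#4 head=5: sub i5 RAW r0
#5 head=6: ld i6 no-port MEM/MEM
#6 head=7: ld/add i7/i8 2-wide
#7 head=9: bne/add i9/i10 2-wide
#8 head=11: or i11 tail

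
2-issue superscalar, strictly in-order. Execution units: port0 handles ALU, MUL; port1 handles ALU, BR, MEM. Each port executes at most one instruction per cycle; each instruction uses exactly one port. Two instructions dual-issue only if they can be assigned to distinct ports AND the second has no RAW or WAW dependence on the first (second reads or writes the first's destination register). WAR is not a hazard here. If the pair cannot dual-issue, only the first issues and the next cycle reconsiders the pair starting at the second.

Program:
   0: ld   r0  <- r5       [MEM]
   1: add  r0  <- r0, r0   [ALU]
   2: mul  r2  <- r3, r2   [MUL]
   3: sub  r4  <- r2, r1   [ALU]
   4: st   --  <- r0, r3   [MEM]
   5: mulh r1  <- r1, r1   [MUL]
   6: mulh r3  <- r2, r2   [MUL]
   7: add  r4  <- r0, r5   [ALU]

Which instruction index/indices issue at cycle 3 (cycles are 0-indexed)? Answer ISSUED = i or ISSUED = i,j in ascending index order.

0. ld.MEM @i0  | RAW+WAW r0
1. add.ALU mul.MUL @i1+i2  | pair
2. sub.ALU st.MEM @i3+i4  | pair
3. mulh.MUL @i5  | no-port MUL/MUL
4. mulh.MUL add.ALU @i6+i7  | pair

ISSUED = 5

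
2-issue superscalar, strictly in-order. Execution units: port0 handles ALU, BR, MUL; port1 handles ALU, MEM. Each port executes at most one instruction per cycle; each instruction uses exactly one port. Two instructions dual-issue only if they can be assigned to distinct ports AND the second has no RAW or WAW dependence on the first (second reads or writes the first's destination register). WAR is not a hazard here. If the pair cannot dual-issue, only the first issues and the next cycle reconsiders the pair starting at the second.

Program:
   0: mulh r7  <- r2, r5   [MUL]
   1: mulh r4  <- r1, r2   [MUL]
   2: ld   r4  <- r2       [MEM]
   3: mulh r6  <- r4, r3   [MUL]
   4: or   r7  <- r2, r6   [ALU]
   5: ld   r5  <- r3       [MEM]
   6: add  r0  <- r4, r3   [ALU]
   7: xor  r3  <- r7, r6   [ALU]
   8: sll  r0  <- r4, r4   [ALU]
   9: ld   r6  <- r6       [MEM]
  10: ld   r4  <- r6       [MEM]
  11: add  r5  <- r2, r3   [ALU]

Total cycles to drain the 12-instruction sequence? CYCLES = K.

CYCLES = 8

#0 head=0: mulh.MUL i0 no-port MUL/MUL
#1 head=1: mulh.MUL i1 WAW r4
#2 head=2: ld.MEM i2 RAW r4
#3 head=3: mulh.MUL i3 RAW r6
#4 head=4: or.ALU+ld.MEM i4/i5 pair
#5 head=6: add.ALU+xor.ALU i6/i7 pair
#6 head=8: sll.ALU+ld.MEM i8/i9 pair
#7 head=10: ld.MEM+add.ALU i10/i11 pair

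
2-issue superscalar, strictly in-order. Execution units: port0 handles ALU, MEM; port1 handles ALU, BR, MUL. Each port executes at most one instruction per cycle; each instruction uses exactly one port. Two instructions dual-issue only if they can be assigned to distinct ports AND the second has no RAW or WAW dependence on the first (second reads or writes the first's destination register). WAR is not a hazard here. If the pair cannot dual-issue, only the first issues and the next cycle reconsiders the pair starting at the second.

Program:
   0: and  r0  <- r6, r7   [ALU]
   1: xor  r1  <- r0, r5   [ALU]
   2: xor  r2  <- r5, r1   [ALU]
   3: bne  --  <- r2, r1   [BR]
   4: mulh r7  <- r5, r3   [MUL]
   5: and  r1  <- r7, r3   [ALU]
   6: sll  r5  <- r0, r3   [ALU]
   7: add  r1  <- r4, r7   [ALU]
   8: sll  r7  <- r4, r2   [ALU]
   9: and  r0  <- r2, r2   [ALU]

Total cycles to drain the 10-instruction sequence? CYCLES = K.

#0 head=0: and i0 RAW r0
#1 head=1: xor i1 RAW r1
#2 head=2: xor i2 RAW r2
#3 head=3: bne i3 no-port BR/MUL
#4 head=4: mulh i4 RAW r7
#5 head=5: and sll i5,i6 2-wide
#6 head=7: add sll i7,i8 2-wide
#7 head=9: and i9 tail

CYCLES = 8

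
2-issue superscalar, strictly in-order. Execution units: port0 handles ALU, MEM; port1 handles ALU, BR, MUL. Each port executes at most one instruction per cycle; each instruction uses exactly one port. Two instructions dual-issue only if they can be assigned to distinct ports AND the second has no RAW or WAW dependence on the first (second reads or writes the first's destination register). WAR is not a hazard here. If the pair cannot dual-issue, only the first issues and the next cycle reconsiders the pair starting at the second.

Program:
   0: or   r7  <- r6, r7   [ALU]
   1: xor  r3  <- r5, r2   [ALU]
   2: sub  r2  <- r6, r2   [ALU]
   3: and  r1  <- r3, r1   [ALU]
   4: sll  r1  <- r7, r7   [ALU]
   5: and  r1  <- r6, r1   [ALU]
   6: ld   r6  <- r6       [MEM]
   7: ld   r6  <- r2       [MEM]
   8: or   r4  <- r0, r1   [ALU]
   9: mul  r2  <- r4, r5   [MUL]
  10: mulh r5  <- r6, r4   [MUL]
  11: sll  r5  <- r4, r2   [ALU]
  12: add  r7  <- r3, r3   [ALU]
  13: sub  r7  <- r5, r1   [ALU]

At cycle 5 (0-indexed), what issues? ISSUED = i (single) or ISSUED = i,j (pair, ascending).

ISSUED = 9

t=0 i0+i1:or+xor ; 2-wide
t=1 i2+i3:sub+and ; 2-wide
t=2 i4:sll ; RAW+WAW r1
t=3 i5+i6:and+ld ; 2-wide
t=4 i7+i8:ld+or ; 2-wide
t=5 i9:mul ; no-port MUL/MUL
t=6 i10:mulh ; WAW r5
t=7 i11+i12:sll+add ; 2-wide
t=8 i13:sub ; tail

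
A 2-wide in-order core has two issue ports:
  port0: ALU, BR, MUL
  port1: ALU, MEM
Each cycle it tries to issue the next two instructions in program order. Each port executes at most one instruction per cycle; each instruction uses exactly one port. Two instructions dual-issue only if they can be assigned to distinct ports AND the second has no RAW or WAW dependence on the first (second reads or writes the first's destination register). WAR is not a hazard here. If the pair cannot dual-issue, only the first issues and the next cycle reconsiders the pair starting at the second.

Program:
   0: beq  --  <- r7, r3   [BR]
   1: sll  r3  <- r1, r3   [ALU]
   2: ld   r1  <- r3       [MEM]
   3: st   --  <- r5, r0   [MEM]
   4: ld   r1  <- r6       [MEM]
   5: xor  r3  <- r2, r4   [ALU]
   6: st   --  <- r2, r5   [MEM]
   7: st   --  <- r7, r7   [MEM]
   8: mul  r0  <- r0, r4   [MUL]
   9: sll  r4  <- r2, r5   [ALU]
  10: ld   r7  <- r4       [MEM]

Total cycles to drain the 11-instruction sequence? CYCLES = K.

CYCLES = 8

  cy0 -> i0/i1 (beq/sll) pair
  cy1 -> i2 (ld) no-port MEM/MEM
  cy2 -> i3 (st) no-port MEM/MEM
  cy3 -> i4/i5 (ld/xor) pair
  cy4 -> i6 (st) no-port MEM/MEM
  cy5 -> i7/i8 (st/mul) pair
  cy6 -> i9 (sll) RAW r4
  cy7 -> i10 (ld) tail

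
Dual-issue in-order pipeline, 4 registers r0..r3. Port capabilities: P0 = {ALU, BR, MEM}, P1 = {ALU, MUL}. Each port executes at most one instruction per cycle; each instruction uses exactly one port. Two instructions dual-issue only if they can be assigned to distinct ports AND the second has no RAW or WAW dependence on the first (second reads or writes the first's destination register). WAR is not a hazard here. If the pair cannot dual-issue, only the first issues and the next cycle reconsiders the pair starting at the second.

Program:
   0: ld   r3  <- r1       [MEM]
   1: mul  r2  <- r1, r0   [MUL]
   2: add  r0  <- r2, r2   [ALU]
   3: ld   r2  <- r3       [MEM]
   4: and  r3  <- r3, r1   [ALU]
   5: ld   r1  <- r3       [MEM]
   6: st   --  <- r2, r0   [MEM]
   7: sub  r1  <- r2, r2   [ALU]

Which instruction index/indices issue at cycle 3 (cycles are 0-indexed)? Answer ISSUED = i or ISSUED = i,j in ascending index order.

0. ld+mul @i0+i1  | pair
1. add+ld @i2+i3  | pair
2. and @i4  | RAW r3
3. ld @i5  | no-port MEM/MEM
4. st+sub @i6+i7  | pair

ISSUED = 5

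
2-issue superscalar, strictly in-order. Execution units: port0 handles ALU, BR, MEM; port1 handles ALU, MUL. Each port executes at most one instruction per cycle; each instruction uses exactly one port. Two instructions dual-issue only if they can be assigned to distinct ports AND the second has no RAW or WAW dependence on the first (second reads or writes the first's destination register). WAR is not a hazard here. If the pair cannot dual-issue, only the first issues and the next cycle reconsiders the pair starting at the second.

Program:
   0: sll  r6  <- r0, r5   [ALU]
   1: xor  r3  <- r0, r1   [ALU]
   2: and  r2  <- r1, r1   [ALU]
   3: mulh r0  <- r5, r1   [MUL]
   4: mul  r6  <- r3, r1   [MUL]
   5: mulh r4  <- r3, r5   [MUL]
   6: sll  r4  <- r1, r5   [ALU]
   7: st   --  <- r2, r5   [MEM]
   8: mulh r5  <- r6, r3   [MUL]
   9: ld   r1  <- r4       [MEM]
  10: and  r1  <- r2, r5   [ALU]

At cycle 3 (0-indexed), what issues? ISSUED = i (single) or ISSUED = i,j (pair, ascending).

0. sll;xor @i0/i1  | 2-wide
1. and;mulh @i2/i3  | 2-wide
2. mul @i4  | no-port MUL/MUL
3. mulh @i5  | WAW r4
4. sll;st @i6/i7  | 2-wide
5. mulh;ld @i8/i9  | 2-wide
6. and @i10  | tail

ISSUED = 5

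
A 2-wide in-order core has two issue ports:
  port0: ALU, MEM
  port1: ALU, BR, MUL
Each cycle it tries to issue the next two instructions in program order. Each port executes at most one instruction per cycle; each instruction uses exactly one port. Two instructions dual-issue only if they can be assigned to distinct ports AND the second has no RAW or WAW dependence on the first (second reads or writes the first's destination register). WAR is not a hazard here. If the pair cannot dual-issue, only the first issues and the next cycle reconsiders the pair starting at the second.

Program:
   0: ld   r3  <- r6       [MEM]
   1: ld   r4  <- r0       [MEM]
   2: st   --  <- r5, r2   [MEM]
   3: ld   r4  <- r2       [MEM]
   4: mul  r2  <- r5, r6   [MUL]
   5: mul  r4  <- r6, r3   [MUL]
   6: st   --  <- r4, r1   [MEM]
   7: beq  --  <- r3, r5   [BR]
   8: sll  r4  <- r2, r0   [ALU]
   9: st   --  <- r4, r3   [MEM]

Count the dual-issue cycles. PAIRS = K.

PAIRS = 2

0. ld.MEM @i0  | no-port MEM/MEM
1. ld.MEM @i1  | no-port MEM/MEM
2. st.MEM @i2  | no-port MEM/MEM
3. ld.MEM;mul.MUL @i3+i4  | dual
4. mul.MUL @i5  | RAW r4
5. st.MEM;beq.BR @i6+i7  | dual
6. sll.ALU @i8  | RAW r4
7. st.MEM @i9  | tail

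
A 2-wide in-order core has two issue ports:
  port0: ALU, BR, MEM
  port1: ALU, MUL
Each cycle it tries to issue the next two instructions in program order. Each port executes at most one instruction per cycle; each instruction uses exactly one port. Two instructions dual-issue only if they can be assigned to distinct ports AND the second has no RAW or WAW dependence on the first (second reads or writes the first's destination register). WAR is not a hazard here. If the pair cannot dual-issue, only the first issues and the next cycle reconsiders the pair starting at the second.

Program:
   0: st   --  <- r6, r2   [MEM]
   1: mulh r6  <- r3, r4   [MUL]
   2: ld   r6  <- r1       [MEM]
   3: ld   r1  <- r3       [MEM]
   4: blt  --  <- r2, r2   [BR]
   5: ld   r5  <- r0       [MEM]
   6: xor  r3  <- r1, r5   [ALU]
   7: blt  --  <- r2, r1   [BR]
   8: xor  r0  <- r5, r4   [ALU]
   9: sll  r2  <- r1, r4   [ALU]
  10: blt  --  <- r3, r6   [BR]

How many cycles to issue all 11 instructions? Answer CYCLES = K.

CYCLES = 8

  cy0 -> i0&i1 (st.MEM mulh.MUL) dual
  cy1 -> i2 (ld.MEM) no-port MEM/MEM
  cy2 -> i3 (ld.MEM) no-port MEM/BR
  cy3 -> i4 (blt.BR) no-port BR/MEM
  cy4 -> i5 (ld.MEM) RAW r5
  cy5 -> i6&i7 (xor.ALU blt.BR) dual
  cy6 -> i8&i9 (xor.ALU sll.ALU) dual
  cy7 -> i10 (blt.BR) tail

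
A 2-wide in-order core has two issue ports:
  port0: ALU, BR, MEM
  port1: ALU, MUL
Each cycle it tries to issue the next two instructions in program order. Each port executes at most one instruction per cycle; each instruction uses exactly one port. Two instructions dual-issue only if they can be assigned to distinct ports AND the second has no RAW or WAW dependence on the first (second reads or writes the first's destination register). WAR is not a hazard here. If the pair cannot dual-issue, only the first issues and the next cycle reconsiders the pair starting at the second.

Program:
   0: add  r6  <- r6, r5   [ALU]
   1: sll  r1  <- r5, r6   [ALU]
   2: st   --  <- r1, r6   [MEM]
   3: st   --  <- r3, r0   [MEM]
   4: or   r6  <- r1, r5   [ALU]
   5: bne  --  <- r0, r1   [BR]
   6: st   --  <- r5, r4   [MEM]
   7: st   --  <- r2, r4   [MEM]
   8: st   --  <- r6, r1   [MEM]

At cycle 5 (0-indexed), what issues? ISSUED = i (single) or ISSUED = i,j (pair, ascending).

ISSUED = 6

#0 head=0: add i0 RAW r6
#1 head=1: sll i1 RAW r1
#2 head=2: st i2 no-port MEM/MEM
#3 head=3: st or i3&i4 2-wide
#4 head=5: bne i5 no-port BR/MEM
#5 head=6: st i6 no-port MEM/MEM
#6 head=7: st i7 no-port MEM/MEM
#7 head=8: st i8 tail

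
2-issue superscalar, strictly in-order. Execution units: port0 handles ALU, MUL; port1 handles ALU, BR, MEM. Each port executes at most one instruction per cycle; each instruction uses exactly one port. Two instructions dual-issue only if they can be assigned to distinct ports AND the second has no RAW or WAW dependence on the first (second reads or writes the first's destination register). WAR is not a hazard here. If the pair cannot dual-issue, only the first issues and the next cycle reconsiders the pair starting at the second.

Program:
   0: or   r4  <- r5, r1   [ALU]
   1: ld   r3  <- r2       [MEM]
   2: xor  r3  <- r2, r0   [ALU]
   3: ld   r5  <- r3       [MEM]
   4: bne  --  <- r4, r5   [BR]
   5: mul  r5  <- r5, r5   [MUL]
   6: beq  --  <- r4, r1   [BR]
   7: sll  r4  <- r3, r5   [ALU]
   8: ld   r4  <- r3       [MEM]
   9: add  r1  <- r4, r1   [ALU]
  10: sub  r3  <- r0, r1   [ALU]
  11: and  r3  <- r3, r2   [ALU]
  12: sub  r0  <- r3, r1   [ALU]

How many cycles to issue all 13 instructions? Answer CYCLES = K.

CYCLES = 10

t=0 i0/i1:or;ld ; 2-wide
t=1 i2:xor ; RAW r3
t=2 i3:ld ; no-port MEM/BR
t=3 i4/i5:bne;mul ; 2-wide
t=4 i6/i7:beq;sll ; 2-wide
t=5 i8:ld ; RAW r4
t=6 i9:add ; RAW r1
t=7 i10:sub ; RAW+WAW r3
t=8 i11:and ; RAW r3
t=9 i12:sub ; tail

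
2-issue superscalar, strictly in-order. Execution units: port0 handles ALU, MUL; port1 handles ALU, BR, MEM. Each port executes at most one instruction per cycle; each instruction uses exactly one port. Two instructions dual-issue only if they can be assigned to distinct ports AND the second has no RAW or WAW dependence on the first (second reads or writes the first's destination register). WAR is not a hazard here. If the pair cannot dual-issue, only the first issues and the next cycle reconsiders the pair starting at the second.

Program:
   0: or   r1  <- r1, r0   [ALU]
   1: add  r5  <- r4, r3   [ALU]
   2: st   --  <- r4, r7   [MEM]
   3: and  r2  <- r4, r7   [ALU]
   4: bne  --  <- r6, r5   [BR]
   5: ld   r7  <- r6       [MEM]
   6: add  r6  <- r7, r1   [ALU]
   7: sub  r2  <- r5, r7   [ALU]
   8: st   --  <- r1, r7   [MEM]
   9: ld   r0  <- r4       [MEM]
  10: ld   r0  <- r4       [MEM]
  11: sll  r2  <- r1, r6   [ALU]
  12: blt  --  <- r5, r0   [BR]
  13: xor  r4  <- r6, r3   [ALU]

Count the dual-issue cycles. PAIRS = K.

PAIRS = 5

#0 head=0: or add i0+i1 2-wide
#1 head=2: st and i2+i3 2-wide
#2 head=4: bne i4 no-port BR/MEM
#3 head=5: ld i5 RAW r7
#4 head=6: add sub i6+i7 2-wide
#5 head=8: st i8 no-port MEM/MEM
#6 head=9: ld i9 no-port MEM/MEM
#7 head=10: ld sll i10+i11 2-wide
#8 head=12: blt xor i12+i13 2-wide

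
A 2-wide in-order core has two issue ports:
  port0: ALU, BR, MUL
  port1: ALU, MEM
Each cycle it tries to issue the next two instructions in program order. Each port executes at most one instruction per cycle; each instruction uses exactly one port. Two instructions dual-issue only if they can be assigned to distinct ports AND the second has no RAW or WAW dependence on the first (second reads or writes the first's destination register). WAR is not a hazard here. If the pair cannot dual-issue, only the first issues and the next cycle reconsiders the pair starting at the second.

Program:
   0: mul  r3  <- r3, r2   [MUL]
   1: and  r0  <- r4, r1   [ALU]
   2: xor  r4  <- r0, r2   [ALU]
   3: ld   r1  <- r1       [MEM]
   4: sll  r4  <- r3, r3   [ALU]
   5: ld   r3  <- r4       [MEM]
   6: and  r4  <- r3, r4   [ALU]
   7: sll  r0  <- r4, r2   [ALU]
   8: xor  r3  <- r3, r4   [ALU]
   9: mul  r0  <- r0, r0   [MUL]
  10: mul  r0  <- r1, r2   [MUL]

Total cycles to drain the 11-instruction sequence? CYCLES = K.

CYCLES = 8

[0] i0/i1  mul.MUL/and.ALU  -- pair
[1] i2/i3  xor.ALU/ld.MEM  -- pair
[2] i4  sll.ALU  -- RAW r4
[3] i5  ld.MEM  -- RAW r3
[4] i6  and.ALU  -- RAW r4
[5] i7/i8  sll.ALU/xor.ALU  -- pair
[6] i9  mul.MUL  -- no-port MUL/MUL
[7] i10  mul.MUL  -- tail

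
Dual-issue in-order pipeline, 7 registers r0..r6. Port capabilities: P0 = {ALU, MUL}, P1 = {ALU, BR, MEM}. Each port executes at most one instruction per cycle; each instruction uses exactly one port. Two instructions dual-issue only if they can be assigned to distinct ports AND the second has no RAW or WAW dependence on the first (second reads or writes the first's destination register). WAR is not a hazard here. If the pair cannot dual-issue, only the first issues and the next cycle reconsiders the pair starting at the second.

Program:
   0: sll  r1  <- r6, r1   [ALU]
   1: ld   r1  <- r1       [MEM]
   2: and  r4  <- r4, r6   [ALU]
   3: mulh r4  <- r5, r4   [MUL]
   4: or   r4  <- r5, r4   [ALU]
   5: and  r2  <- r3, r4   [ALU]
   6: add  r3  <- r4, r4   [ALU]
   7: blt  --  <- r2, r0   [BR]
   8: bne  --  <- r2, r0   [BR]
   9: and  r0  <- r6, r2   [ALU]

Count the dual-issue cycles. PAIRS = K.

#0 head=0: sll.ALU i0 RAW+WAW r1
#1 head=1: ld.MEM/and.ALU i1,i2 2-wide
#2 head=3: mulh.MUL i3 RAW+WAW r4
#3 head=4: or.ALU i4 RAW r4
#4 head=5: and.ALU/add.ALU i5,i6 2-wide
#5 head=7: blt.BR i7 no-port BR/BR
#6 head=8: bne.BR/and.ALU i8,i9 2-wide

PAIRS = 3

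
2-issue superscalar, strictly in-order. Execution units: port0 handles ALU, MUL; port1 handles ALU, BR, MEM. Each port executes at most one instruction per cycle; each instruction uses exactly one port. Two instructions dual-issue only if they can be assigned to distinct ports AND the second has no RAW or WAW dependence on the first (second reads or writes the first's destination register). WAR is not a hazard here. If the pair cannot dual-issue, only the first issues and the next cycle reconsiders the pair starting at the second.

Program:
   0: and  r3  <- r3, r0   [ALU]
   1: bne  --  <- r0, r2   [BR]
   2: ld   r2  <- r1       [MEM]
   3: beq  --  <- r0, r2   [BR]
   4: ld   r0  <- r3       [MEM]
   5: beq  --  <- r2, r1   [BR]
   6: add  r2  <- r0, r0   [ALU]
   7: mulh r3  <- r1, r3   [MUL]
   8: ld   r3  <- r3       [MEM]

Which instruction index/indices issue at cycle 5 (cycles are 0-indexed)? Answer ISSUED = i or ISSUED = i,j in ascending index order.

ISSUED = 7

t=0 i0/i1:and.ALU bne.BR ; pair
t=1 i2:ld.MEM ; no-port MEM/BR
t=2 i3:beq.BR ; no-port BR/MEM
t=3 i4:ld.MEM ; no-port MEM/BR
t=4 i5/i6:beq.BR add.ALU ; pair
t=5 i7:mulh.MUL ; RAW+WAW r3
t=6 i8:ld.MEM ; tail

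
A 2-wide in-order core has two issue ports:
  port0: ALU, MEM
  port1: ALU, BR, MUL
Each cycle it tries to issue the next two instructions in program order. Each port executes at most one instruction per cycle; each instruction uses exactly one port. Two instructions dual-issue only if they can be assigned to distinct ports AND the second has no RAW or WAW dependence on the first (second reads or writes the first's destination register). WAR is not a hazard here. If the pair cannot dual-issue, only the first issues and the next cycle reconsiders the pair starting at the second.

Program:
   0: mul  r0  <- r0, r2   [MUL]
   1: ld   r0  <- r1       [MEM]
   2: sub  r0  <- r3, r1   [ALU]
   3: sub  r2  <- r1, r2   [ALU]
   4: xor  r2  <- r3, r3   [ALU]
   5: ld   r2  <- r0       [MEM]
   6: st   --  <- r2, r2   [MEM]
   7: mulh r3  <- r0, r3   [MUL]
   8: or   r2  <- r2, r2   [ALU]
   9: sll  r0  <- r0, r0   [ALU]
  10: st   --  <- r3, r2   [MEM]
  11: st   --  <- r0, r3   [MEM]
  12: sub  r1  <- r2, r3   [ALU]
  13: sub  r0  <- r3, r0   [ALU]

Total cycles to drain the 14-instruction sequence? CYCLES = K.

#0 head=0: mul i0 WAW r0
#1 head=1: ld i1 WAW r0
#2 head=2: sub/sub i2,i3 pair
#3 head=4: xor i4 WAW r2
#4 head=5: ld i5 no-port MEM/MEM
#5 head=6: st/mulh i6,i7 pair
#6 head=8: or/sll i8,i9 pair
#7 head=10: st i10 no-port MEM/MEM
#8 head=11: st/sub i11,i12 pair
#9 head=13: sub i13 tail

CYCLES = 10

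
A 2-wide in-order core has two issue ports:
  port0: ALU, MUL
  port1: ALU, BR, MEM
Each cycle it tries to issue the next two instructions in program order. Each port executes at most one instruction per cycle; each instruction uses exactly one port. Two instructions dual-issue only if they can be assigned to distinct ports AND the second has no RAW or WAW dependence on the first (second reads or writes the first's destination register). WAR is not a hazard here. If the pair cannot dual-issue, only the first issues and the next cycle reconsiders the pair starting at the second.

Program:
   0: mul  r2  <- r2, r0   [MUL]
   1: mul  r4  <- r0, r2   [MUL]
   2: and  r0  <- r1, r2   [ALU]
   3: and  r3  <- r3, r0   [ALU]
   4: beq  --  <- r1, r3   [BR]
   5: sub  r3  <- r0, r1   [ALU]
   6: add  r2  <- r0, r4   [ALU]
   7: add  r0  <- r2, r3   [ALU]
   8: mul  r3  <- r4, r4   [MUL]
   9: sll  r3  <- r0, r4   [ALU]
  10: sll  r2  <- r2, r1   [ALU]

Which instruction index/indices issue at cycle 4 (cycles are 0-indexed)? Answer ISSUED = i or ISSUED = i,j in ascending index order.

0. mul @i0  | no-port MUL/MUL
1. mul/and @i1&i2  | pair
2. and @i3  | RAW r3
3. beq/sub @i4&i5  | pair
4. add @i6  | RAW r2
5. add/mul @i7&i8  | pair
6. sll/sll @i9&i10  | pair

ISSUED = 6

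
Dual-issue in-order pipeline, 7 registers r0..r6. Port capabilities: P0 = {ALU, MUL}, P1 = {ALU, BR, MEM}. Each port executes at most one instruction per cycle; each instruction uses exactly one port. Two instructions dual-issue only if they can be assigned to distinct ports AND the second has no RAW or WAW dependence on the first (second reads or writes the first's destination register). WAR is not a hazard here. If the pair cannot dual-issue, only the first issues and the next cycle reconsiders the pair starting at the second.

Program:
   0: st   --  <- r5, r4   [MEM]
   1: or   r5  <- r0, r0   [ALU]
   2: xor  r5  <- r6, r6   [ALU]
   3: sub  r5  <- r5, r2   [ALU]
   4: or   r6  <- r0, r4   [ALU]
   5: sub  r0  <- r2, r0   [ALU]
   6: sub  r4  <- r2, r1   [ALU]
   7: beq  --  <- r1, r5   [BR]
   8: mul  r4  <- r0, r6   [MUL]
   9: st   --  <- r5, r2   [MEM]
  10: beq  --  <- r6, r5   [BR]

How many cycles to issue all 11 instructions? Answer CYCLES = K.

CYCLES = 7

[0] i0+i1  st+or  -- pair
[1] i2  xor  -- RAW+WAW r5
[2] i3+i4  sub+or  -- pair
[3] i5+i6  sub+sub  -- pair
[4] i7+i8  beq+mul  -- pair
[5] i9  st  -- no-port MEM/BR
[6] i10  beq  -- tail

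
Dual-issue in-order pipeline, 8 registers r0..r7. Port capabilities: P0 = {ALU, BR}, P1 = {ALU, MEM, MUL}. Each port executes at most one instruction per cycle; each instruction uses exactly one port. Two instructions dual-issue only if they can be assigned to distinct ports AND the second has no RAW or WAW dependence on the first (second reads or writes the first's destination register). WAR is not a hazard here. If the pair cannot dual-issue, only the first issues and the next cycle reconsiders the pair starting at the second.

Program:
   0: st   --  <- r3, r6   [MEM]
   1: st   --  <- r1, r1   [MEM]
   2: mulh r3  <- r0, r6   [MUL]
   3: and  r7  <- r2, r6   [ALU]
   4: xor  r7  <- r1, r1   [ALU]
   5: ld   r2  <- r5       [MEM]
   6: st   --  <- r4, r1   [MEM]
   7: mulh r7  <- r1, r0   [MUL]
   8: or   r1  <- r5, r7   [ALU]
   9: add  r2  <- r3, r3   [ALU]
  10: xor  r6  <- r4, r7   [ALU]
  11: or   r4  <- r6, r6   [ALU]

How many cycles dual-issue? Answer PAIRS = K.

PAIRS = 3

  cy0 -> i0 (st.MEM) no-port MEM/MEM
  cy1 -> i1 (st.MEM) no-port MEM/MUL
  cy2 -> i2,i3 (mulh.MUL;and.ALU) pair
  cy3 -> i4,i5 (xor.ALU;ld.MEM) pair
  cy4 -> i6 (st.MEM) no-port MEM/MUL
  cy5 -> i7 (mulh.MUL) RAW r7
  cy6 -> i8,i9 (or.ALU;add.ALU) pair
  cy7 -> i10 (xor.ALU) RAW r6
  cy8 -> i11 (or.ALU) tail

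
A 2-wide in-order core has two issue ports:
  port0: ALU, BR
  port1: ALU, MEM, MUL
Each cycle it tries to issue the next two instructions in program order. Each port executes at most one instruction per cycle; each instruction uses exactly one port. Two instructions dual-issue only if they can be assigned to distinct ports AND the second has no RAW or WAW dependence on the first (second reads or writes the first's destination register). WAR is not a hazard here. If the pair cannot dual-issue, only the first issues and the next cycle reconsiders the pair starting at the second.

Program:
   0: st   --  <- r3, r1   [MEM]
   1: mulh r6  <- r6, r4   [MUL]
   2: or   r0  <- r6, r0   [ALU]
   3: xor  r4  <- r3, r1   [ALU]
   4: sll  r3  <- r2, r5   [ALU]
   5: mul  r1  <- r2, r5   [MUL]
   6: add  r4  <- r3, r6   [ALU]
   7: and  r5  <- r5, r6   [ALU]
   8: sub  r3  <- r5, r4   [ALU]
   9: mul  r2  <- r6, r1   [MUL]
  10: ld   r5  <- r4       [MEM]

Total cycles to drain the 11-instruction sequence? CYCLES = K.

CYCLES = 7

[0] i0  st.MEM  -- no-port MEM/MUL
[1] i1  mulh.MUL  -- RAW r6
[2] i2,i3  or.ALU+xor.ALU  -- 2-wide
[3] i4,i5  sll.ALU+mul.MUL  -- 2-wide
[4] i6,i7  add.ALU+and.ALU  -- 2-wide
[5] i8,i9  sub.ALU+mul.MUL  -- 2-wide
[6] i10  ld.MEM  -- tail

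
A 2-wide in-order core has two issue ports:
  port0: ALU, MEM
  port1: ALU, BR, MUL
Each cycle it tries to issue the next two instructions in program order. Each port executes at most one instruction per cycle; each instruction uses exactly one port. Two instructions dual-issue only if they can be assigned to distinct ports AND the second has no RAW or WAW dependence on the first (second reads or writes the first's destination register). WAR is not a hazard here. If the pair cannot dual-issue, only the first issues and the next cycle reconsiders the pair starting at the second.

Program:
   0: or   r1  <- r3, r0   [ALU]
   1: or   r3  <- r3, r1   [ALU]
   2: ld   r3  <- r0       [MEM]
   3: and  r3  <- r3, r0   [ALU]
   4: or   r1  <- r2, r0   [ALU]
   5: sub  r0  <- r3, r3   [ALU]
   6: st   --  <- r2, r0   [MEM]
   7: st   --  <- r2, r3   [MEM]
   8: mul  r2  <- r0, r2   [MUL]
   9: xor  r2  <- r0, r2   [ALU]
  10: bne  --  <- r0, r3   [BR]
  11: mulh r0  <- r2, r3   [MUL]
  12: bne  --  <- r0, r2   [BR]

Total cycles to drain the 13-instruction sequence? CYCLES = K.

  cy0 -> i0 (or) RAW r1
  cy1 -> i1 (or) WAW r3
  cy2 -> i2 (ld) RAW+WAW r3
  cy3 -> i3&i4 (and or) 2-wide
  cy4 -> i5 (sub) RAW r0
  cy5 -> i6 (st) no-port MEM/MEM
  cy6 -> i7&i8 (st mul) 2-wide
  cy7 -> i9&i10 (xor bne) 2-wide
  cy8 -> i11 (mulh) no-port MUL/BR
  cy9 -> i12 (bne) tail

CYCLES = 10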